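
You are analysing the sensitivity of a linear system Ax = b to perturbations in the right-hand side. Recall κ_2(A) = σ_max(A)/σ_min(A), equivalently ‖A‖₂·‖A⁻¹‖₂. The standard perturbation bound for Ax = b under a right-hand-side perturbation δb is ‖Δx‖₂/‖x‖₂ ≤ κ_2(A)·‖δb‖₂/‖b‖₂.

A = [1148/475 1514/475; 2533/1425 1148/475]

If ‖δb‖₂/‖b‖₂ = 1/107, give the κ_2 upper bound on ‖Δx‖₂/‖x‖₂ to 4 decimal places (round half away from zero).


AᵀA = [731089/81225 324884/27075; 324884/27075 144404/9025]; tr = 81229/3249, det = 100/3249
λ_max, λ_min = (81229/3249 ± √6596850841/10556001)/2 = 25, 4/3249
so κ_2 = √(25 / (4/3249)) = 142.5000
bound on ‖Δx‖/‖x‖: κ·ε = 142.5000·1/107 = 1.3318

1.3318


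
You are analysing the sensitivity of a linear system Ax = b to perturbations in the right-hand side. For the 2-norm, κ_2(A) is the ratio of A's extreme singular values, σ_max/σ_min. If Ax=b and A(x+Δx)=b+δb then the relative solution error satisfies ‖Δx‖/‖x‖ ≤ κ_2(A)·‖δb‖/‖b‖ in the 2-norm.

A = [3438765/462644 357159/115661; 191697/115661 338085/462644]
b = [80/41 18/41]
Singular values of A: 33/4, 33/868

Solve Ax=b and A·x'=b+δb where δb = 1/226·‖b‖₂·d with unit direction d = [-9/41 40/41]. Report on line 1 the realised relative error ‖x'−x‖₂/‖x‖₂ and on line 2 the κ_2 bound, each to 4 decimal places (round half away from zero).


0.9602
0.9602

from the listed singular values, σ₁ = 33/4, σ_n = 33/868
κ_2(A) = (33/4) / (33/868) = 217.0000
worst-case relative error ≤ 217.0000 × 1/226 = 0.9602
solve Ax = b  →  x = [0.2238 0.0932]
2-norm of b is 2.0000; of x, 0.2424
with δb = [-0.0019 0.0086], A·Δx = δb → ‖Δx‖ = 0.2328
dividing the unrounded norms, ‖Δx‖/‖x‖ = 0.9602
tightness: 0.9602 against a bound of 0.9602; the bound is attained (ratio 1)


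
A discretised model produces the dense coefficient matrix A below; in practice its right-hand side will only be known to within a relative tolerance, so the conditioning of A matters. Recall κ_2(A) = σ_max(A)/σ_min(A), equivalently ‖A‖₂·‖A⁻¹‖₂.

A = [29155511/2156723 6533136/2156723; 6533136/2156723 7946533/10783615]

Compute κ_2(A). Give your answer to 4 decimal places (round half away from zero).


M = AᵀA = [531068225857/2767075609 597442220928/13835378045; 597442220928/13835378045 672334346569/69176890225]. tr(M)=8298060674/41152225, det(M)=25411681/41152225
eigenvalues of AᵀA: λ = (tr ± √(tr²−4·det))/2 = 5041/25, 5041/1646089
κ_2(A) = √(λ_max/λ_min) = √((5041/25) / (5041/1646089)) = 256.6000

256.6000


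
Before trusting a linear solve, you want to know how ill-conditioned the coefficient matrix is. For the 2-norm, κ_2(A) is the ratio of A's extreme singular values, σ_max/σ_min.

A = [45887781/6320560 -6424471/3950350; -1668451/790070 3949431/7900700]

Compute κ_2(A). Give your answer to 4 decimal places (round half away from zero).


M = AᵀA = [91353883377025/1597979148544 -2569299573555/199747393568; -2569299573555/199747393568 289109305189/99873696784]. tr(M)=57096747329/950612224, det(M)=577200625/15209795584
char-poly roots: 961/16 and 600625/950612224
σ_max=√(961/16)=(31/4), σ_min=√(600625/950612224)=(775/30832) → κ = 308.3200

308.3200


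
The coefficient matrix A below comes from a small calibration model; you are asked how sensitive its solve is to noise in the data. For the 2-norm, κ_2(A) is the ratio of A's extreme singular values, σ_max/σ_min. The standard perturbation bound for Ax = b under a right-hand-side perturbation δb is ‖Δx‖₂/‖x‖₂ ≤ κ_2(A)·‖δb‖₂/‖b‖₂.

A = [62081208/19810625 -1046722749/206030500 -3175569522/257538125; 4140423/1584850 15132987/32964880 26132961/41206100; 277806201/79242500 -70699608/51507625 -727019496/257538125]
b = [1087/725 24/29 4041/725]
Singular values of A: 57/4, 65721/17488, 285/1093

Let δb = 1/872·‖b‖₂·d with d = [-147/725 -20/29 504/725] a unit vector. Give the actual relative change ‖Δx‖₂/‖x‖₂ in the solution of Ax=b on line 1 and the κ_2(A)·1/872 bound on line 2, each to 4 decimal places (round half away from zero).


largest singular value 57/4, smallest 285/1093
κ_2(A) = (57/4) / (285/1093) = 54.6500
worst-case relative error ≤ 54.6500 × 1/872 = 0.0627
solve Ax = b  →  x = [1.0808 -10.5834 4.5136]
‖b‖ = 5.8310, ‖x‖ = 11.5563
δb = ε·‖b‖·d = [-0.0014 -0.0046 0.0046]; solving A·Δx = δb gives ‖Δx‖ = 0.0256
relative error = 0.0022
realised/bound (from unrounded values) ≈ 0.0354

0.0022
0.0627


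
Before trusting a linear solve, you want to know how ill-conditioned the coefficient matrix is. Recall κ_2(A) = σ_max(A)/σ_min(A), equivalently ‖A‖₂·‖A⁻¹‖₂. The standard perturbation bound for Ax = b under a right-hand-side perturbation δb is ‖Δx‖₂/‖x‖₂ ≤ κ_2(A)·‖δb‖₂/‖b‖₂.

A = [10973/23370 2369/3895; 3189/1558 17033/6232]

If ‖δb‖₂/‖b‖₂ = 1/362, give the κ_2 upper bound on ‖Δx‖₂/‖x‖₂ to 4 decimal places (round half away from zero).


form AᵀA = [716417/162450 2547191/433200; 2547191/433200 4528409/577600] with trace 2547241/207936 and determinant 1225/831744
λ_max, λ_min = (2547241/207936 ± √6488181990481/43237380096)/2 = 49/4, 25/207936
so κ_2 = √((49/4) / (25/207936)) = 319.2000
bound on ‖Δx‖/‖x‖: κ·ε = 319.2000·1/362 = 0.8818

0.8818


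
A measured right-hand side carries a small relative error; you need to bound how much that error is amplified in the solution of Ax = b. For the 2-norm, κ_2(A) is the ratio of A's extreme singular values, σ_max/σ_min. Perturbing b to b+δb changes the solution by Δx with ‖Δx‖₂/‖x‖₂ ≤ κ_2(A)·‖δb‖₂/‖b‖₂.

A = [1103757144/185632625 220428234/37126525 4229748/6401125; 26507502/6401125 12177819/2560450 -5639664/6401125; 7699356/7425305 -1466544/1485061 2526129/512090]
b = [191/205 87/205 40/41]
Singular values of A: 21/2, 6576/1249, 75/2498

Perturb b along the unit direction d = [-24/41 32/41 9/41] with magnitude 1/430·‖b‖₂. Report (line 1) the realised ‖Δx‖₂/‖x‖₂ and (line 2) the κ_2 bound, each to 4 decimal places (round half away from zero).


0.5156
0.8133

from the listed singular values, σ₁ = 21/2, σ_n = 75/2498
condition number: (21/2) ÷ (75/2498) = 349.7200
perturbation bound = 349.7200·1/430 = 0.8133
solve Ax = b  →  x = [0.1042 0.0323 0.1823]
‖b‖ = 1.4142, ‖x‖ = 0.2125
Δx = A⁻¹·δb where δb = 1/430·1.4142·d; ‖Δx‖ = 0.1095
relative error = 0.5156
so the bound overstates the realised error by a factor of ≈ 1.5775 (computed from the unrounded values)


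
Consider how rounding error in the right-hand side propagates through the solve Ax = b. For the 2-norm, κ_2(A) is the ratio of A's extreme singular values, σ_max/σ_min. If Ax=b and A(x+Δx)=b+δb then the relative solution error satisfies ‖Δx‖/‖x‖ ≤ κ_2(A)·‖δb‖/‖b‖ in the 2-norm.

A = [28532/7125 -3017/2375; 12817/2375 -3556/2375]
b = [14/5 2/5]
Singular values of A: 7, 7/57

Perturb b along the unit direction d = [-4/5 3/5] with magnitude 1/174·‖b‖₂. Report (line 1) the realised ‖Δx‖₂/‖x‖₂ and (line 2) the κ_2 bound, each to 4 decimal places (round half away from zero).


largest singular value 7, smallest 7/57
κ = σ_max/σ_min = 7/(7/57) = 57.0000
κ_2(A)·‖δb‖/‖b‖ = 0.3276
solve Ax = b  →  x = [-4.2857 -15.7143]
‖b‖₂ = 2.8284 and ‖x‖₂ = 16.2882
δb = ε·‖b‖·d = [-0.0130 0.0098]; solving A·Δx = δb gives ‖Δx‖ = 0.1324
dividing the unrounded norms, ‖Δx‖/‖x‖ = 0.0081
realised/bound (from unrounded values) ≈ 0.0248

0.0081
0.3276


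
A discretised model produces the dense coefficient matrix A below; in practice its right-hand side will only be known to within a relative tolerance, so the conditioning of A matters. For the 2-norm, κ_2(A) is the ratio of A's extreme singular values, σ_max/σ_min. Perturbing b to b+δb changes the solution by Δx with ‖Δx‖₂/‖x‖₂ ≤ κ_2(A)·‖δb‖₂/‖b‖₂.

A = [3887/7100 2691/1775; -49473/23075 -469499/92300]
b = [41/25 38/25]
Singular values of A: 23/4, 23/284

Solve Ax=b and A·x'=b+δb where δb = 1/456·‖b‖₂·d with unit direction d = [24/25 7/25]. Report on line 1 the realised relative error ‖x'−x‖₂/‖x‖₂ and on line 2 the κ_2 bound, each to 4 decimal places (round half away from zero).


0.0025
0.1557

from the listed singular values, σ₁ = 23/4, σ_n = 23/284
condition number: (23/4) ÷ (23/284) = 71.0000
κ_2(A)·‖δb‖/‖b‖ = 0.1557
solve Ax = b  →  x = [-22.8629 9.3378]
‖b‖₂ = 2.2361 and ‖x‖₂ = 24.6963
with δb = [0.0047 0.0014], A·Δx = δb → ‖Δx‖ = 0.0605
realised ‖Δx‖/‖x‖ = 0.0025
so the bound overstates the realised error by a factor of ≈ 63.5059 (computed from the unrounded values)


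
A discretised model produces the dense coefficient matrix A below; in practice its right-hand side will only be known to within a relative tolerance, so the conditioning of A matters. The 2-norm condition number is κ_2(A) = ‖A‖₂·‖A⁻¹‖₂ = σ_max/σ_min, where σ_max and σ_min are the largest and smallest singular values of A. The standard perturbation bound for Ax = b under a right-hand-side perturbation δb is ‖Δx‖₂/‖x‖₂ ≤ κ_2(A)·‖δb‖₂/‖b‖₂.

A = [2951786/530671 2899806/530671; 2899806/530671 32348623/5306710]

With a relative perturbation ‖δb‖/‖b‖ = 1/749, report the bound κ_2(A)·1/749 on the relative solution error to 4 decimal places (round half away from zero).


AᵀA = [20358995752/334853401 106659214389/1674267005; 106659214389/1674267005 2244138993769/33485340100]; tr = 5089225409/39816100, det = 163047361/9954025
eigenvalues of AᵀA: λ = (tr ± √(tr²−4·det))/2 = 12769/100, 51076/398161
σ_max=√(12769/100)=(113/10), σ_min=√(51076/398161)=(226/631) → κ = 31.5500
κ_2(A)·‖δb‖/‖b‖ = 0.0421

0.0421


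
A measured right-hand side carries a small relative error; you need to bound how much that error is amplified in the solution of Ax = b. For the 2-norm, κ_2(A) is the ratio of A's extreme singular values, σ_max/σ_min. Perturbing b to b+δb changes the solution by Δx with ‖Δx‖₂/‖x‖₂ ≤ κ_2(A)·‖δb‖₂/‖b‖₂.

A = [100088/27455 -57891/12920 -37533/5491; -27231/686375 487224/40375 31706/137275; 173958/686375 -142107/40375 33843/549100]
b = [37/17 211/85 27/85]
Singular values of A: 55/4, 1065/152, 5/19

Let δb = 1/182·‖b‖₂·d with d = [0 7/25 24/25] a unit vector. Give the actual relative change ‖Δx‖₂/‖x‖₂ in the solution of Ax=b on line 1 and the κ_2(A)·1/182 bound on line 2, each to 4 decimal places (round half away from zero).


σ_max = 55/4, σ_min = 5/19
κ = σ_max/σ_min = (55/4)/(5/19) = 52.2500
κ_2(A)·‖δb‖/‖b‖ = 0.2871
solve Ax = b  →  x = [3.5368 0.1897 1.4435]
2-norm of b is 3.3166; of x, 3.8247
Δx = A⁻¹·δb where δb = 1/182·3.3166·d; ‖Δx‖ = 0.0692
relative error = 0.0181
tightness: 0.0181 against a bound of 0.2871 (unrounded ratio ≈ 0.0631)

0.0181
0.2871


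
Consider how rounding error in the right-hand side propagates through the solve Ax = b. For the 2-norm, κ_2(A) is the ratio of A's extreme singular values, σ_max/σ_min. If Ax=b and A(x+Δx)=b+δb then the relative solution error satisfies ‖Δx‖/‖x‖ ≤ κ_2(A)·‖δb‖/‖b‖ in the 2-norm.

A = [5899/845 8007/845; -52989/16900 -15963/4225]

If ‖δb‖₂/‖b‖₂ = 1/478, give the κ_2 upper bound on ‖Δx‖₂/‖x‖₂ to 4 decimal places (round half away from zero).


0.1020

M = AᵀA = [98977009/1690000 32953803/422500; 32953803/422500 10991826/105625]. tr(M)=10993849/67600, det(M)=751689/67600
eigenvalues of AᵀA: λ = (tr ± √(tr²−4·det))/2 = 2601/16, 289/4225
κ_2(A) = √(λ_max/λ_min) = √((2601/16) / (289/4225)) = 48.7500
bound on ‖Δx‖/‖x‖: κ·ε = 48.7500·1/478 = 0.1020


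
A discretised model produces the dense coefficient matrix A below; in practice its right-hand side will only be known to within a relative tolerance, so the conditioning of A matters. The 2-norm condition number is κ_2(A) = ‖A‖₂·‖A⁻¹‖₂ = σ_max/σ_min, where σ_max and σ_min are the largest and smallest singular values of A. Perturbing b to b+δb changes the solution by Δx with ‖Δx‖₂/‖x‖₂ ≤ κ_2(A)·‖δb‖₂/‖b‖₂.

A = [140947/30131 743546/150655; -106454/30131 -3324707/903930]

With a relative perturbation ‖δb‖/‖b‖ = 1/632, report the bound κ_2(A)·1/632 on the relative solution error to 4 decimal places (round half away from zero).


0.4932

M = AᵀA = [31198510925/907877161 98273182735/2723631483; 98273182735/2723631483 1238266407361/32683577796]. tr(M)=2807863021/38862756, det(M)=2088025/38862756
eigenvalues of AᵀA: λ = (tr ± √(tr²−4·det))/2 = 289/4, 7225/9715689
so κ_2 = √((289/4) / (7225/9715689)) = 311.7000
perturbation bound = 311.7000·1/632 = 0.4932


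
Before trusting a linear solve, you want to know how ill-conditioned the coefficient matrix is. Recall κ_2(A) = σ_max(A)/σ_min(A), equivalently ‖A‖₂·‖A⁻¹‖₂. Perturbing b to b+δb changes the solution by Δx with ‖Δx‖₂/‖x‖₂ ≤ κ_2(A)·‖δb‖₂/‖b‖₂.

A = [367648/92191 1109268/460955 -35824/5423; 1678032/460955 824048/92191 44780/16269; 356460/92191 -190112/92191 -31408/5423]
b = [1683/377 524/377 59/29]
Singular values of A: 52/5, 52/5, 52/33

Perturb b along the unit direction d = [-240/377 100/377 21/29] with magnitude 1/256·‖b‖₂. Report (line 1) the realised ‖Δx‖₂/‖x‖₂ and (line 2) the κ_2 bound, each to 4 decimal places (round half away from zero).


0.0159
0.0258

from the listed singular values, σ₁ = 52/5, σ_n = 52/33
κ = σ_max/σ_min = (52/5)/(52/33) = 6.6000
bound on ‖Δx‖/‖x‖: κ·ε = 6.6000·1/256 = 0.0258
solve Ax = b  →  x = [-0.1986 0.4329 -0.6380]
2-norm of b is 5.0990; of x, 0.7962
re-solving with b+δb shifts x by Δx of norm 0.0126
realised ‖Δx‖/‖x‖ = 0.0159
realised/bound (from unrounded values) ≈ 0.6158


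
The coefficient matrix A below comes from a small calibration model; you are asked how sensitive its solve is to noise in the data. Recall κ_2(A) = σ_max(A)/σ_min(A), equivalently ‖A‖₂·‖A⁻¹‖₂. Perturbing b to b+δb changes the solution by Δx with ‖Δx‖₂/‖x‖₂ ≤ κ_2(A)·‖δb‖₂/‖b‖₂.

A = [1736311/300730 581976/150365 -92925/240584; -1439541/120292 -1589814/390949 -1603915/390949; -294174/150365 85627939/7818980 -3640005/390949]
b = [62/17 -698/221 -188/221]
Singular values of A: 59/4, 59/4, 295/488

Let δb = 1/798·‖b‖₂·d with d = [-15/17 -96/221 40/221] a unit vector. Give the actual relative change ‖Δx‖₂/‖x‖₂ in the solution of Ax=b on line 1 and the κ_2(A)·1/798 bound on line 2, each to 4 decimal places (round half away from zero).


largest singular value 59/4, smallest 295/488
condition number: (59/4) ÷ (295/488) = 24.4000
perturbation bound = 24.4000·1/798 = 0.0306
solve Ax = b  →  x = [1.6449 -1.7412 -2.3023]
‖b‖₂ = 4.8990 and ‖x‖₂ = 3.3223
δb = ε·‖b‖·d = [-0.0054 -0.0027 0.0011]; solving A·Δx = δb gives ‖Δx‖ = 0.0102
dividing the unrounded norms, ‖Δx‖/‖x‖ = 0.0031
realised/bound (from unrounded values) ≈ 0.1000

0.0031
0.0306


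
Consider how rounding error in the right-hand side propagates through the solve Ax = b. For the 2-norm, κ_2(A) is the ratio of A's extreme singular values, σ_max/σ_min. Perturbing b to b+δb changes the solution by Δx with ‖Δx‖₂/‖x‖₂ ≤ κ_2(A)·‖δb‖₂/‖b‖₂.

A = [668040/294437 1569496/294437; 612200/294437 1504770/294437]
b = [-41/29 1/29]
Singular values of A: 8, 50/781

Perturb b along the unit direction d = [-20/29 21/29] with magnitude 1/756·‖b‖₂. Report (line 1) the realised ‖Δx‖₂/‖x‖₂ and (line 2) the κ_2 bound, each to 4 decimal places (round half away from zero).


0.0019
0.1653

σ_max = 8, σ_min = 50/781
condition number: 8 ÷ (50/781) = 124.9600
bound on ‖Δx‖/‖x‖: κ·ε = 124.9600·1/756 = 0.1653
solve Ax = b  →  x = [-14.4665 5.8923]
‖b‖₂ = 1.4142 and ‖x‖₂ = 15.6205
δb = ε·‖b‖·d = [-0.0013 0.0014]; solving A·Δx = δb gives ‖Δx‖ = 0.0292
dividing the unrounded norms, ‖Δx‖/‖x‖ = 0.0019
realised/bound (from unrounded values) ≈ 0.0113


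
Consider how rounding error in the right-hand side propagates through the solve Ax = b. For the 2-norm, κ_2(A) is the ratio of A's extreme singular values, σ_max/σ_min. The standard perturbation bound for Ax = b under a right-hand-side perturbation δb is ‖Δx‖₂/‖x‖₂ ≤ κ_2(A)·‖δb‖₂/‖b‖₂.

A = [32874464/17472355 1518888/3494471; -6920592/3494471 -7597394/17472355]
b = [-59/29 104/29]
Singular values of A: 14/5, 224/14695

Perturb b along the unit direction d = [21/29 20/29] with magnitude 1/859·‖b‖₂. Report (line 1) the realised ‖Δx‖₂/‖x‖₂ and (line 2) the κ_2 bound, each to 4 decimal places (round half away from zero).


0.0048
0.2138

σ_max = 14/5, σ_min = 224/14695
κ = σ_max/σ_min = (14/5)/(224/14695) = 183.6875
perturbation bound = 183.6875·1/859 = 0.2138
solve Ax = b  →  x = [-15.7943 63.6890]
‖b‖₂ = 4.1231 and ‖x‖₂ = 65.6182
Δx = A⁻¹·δb where δb = 1/859·4.1231·d; ‖Δx‖ = 0.3149
relative error = 0.0048
so the bound overstates the realised error by a factor of ≈ 44.5613 (computed from the unrounded values)


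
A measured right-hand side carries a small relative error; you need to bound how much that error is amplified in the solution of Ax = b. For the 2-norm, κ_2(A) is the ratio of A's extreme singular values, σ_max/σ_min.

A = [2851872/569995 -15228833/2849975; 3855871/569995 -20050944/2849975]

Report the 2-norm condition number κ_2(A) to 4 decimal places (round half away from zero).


AᵀA = [920036602921/12995772001 -4829781436704/64978860005; -4829781436704/64978860005 25358308393321/324894300025]; tr = 57502049306/386319025, det = 13845841/15452761
char-poly roots: 3721/25 and 93025/15452761
so κ_2 = √((3721/25) / (93025/15452761)) = 157.2400

157.2400


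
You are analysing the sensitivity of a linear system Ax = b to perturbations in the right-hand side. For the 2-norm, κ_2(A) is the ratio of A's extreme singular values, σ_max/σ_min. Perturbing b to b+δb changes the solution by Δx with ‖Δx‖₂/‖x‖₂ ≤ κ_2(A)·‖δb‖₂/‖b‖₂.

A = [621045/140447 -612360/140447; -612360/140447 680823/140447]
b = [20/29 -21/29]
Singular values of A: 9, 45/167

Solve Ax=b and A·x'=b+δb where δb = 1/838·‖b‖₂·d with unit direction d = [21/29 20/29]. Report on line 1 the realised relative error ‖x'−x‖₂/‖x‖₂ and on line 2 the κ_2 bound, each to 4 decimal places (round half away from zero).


largest singular value 9, smallest 45/167
κ_2(A) = 9 / (45/167) = 33.4000
κ_2(A)·‖δb‖/‖b‖ = 0.0399
solve Ax = b  →  x = [0.0766 -0.0805]
2-norm of b is 1.0000; of x, 0.1111
δb = ε·‖b‖·d = [0.0009 0.0008]; solving A·Δx = δb gives ‖Δx‖ = 0.0044
dividing the unrounded norms, ‖Δx‖/‖x‖ = 0.0399
realised/bound = 1 exactly: the bound is attained for this b and d

0.0399
0.0399


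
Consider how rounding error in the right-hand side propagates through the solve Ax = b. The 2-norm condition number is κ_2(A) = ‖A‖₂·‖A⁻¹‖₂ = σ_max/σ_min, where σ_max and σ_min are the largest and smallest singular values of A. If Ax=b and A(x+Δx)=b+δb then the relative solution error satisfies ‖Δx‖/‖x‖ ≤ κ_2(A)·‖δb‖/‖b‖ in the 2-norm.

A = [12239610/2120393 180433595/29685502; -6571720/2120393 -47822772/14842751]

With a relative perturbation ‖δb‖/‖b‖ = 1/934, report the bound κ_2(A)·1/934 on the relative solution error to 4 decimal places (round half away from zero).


AᵀA = [667804694500/15557323441 4908291640335/108901264087; 4908291640335/108901264087 144305717272249/3049235394436]; tr = 327224063489/3625725796, det = 52128400/906431449
λ_max, λ_min = (327224063489/3625725796 ± √107072563673699755550721/13145887547779833616)/2 = 361/4, 577600/906431449
σ_max=√(361/4)=(19/2), σ_min=√(577600/906431449)=(760/30107) → κ = 376.3375
worst-case relative error ≤ 376.3375 × 1/934 = 0.4029

0.4029


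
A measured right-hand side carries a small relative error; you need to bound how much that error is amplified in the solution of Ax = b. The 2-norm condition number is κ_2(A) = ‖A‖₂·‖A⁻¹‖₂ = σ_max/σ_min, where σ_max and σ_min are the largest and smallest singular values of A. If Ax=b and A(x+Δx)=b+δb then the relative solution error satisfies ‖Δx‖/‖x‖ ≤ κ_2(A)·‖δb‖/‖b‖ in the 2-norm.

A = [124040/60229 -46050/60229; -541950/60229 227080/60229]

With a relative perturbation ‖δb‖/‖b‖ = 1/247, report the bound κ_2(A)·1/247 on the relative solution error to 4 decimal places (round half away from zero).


AᵀA = [183876100/2157961 -76608000/2157961; -76608000/2157961 31936900/2157961]; tr = 1277000/12769, det = 10000/12769
solving λ² − 1277000/12769·λ + 10000/12769 = 0 gives λ = 100, 100/12769
κ_2(A) = √(λ_max/λ_min) = √(100 / (100/12769)) = 113.0000
worst-case relative error ≤ 113.0000 × 1/247 = 0.4575

0.4575


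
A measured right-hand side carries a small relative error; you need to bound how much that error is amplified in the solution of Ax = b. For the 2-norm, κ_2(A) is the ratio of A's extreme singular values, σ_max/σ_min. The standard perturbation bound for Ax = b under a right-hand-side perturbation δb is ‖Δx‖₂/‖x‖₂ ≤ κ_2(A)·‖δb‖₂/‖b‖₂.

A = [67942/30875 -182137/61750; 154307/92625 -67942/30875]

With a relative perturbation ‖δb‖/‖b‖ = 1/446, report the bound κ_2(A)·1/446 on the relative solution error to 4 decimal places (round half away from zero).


0.6646

form AᵀA = [2614227541/343175625 -1161842171/114391875; -1161842171/114391875 2065533929/152522500] with trace 1161868621/54908100 and determinant 279841/54908100
eigenvalues of AᵀA: λ = (tr ± √(tr²−4·det))/2 = 529/25, 529/2196324
κ_2(A) = √(λ_max/λ_min) = √((529/25) / (529/2196324)) = 296.4000
worst-case relative error ≤ 296.4000 × 1/446 = 0.6646


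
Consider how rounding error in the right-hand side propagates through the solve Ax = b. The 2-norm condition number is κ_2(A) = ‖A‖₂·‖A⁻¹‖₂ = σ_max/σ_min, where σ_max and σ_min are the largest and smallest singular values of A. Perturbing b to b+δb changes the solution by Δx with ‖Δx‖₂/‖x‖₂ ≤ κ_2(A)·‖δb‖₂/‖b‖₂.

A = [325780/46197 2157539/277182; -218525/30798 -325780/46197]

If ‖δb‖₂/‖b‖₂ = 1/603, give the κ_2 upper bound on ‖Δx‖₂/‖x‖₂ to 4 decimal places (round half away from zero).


0.0634

form AᵀA = [1015825225/10150596 798812560/7612947; 798812560/7612947 10078178881/91355364] with trace 9610302953/45677682 and determinant 11051265625/365421456
char-poly roots: 841/4 and 13140625/91355364
κ_2(A) = √(λ_max/λ_min) = √((841/4) / (13140625/91355364)) = 38.2320
κ_2(A)·‖δb‖/‖b‖ = 0.0634


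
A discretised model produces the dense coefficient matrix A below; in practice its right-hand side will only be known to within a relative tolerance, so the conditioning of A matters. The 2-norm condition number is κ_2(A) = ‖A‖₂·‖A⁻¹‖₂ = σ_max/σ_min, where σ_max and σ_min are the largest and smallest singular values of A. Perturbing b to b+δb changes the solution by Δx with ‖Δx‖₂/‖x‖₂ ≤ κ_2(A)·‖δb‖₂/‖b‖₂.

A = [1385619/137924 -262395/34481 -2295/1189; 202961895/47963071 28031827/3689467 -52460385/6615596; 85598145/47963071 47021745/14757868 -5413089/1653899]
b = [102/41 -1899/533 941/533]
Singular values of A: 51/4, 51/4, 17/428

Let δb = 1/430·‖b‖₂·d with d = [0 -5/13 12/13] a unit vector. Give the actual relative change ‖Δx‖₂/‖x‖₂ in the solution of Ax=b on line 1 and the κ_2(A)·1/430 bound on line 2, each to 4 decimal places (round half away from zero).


largest singular value 51/4, smallest 17/428
condition number: (51/4) ÷ (17/428) = 321.0000
perturbation bound = 321.0000·1/430 = 0.7465
solve Ax = b  →  x = [37.7998 35.6749 54.8019]
‖b‖ = 4.6904, ‖x‖ = 75.5299
re-solving with b+δb shifts x by Δx of norm 0.2746
realised ‖Δx‖/‖x‖ = 0.0036
realised/bound (from unrounded values) ≈ 0.0049

0.0036
0.7465


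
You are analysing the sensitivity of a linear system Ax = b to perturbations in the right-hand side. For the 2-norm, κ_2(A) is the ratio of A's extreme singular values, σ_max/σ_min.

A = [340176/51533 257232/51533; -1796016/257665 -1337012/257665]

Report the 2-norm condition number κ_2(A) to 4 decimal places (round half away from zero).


M = AᵀA = [7275465216/78943225 5456478912/78943225; 5456478912/78943225 4092519184/78943225]. tr(M)=454719376/3157729, det(M)=921600/3157729
eigenvalues of AᵀA: λ = (tr ± √(tr²−4·det))/2 = 144, 6400/3157729
so κ_2 = √(144 / (6400/3157729)) = 266.5500

266.5500


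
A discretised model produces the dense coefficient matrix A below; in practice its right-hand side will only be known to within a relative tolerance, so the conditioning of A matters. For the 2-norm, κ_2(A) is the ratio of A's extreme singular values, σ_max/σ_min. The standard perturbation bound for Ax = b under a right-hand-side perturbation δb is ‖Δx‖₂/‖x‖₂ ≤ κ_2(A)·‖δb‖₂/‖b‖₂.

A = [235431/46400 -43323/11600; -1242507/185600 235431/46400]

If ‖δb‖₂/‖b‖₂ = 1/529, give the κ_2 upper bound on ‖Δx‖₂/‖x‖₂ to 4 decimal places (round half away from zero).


0.2807

form AᵀA = [97226709489/1377894400 -18228716037/344473600; -18228716037/344473600 3418314921/86118400] with trace 6076789929/55115776 and determinant 121550625/220463104
solving λ² − 6076789929/55115776·λ + 121550625/220463104 = 0 gives λ = 441/4, 275625/55115776
σ_max=√(441/4)=(21/2), σ_min=√(275625/55115776)=(525/7424) → κ = 148.4800
perturbation bound = 148.4800·1/529 = 0.2807


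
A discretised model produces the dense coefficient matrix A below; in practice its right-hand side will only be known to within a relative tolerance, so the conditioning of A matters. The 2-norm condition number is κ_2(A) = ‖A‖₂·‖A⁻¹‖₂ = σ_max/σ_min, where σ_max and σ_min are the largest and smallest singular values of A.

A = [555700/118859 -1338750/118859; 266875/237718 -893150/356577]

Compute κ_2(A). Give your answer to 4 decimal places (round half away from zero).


form AᵀA = [777175625/33616804 -1398578125/25212603; -1398578125/25212603 10070185000/75637809] with trace 279735625/1790244 and determinant 390625/447561
char-poly roots: 625/4 and 2500/447561
σ_max=√(625/4)=(25/2), σ_min=√(2500/447561)=(50/669) → κ = 167.2500

167.2500


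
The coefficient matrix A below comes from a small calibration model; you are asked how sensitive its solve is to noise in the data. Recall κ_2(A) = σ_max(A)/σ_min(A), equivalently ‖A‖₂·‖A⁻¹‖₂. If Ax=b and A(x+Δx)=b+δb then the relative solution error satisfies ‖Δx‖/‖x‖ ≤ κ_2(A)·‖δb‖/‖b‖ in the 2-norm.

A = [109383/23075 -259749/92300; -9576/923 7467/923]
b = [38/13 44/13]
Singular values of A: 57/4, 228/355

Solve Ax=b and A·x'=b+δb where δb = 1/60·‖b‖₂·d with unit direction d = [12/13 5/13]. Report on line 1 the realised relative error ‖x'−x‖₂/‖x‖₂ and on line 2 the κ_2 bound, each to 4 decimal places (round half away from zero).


from the listed singular values, σ₁ = 57/4, σ_n = 228/355
condition number: (57/4) ÷ (228/355) = 22.1875
κ_2(A)·‖δb‖/‖b‖ = 0.3698
solve Ax = b  →  x = [3.6246 5.0667]
2-norm of b is 4.4721; of x, 6.2297
with δb = [0.0688 0.0287], A·Δx = δb → ‖Δx‖ = 0.1161
relative error = 0.0186
tightness: 0.0186 against a bound of 0.3698 (unrounded ratio ≈ 0.0504)

0.0186
0.3698


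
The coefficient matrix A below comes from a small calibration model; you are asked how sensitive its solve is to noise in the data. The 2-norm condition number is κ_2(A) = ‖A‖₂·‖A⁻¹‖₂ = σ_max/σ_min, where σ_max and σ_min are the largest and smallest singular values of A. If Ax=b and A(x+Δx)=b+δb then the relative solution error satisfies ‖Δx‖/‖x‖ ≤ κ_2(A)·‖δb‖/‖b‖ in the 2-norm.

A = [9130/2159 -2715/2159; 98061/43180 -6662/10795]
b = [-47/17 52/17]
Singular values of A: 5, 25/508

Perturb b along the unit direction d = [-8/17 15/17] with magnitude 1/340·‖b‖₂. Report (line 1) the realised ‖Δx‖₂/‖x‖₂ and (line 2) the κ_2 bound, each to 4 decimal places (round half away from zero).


σ_max = 5, σ_min = 25/508
condition number: 5 ÷ (25/508) = 101.6000
perturbation bound = 101.6000·1/340 = 0.2988
solve Ax = b  →  x = [22.5664 78.0848]
2-norm of b is 4.1231; of x, 81.2802
re-solving with b+δb shifts x by Δx of norm 0.2464
realised ‖Δx‖/‖x‖ = 0.0030
so the bound overstates the realised error by a factor of ≈ 98.5668 (computed from the unrounded values)

0.0030
0.2988


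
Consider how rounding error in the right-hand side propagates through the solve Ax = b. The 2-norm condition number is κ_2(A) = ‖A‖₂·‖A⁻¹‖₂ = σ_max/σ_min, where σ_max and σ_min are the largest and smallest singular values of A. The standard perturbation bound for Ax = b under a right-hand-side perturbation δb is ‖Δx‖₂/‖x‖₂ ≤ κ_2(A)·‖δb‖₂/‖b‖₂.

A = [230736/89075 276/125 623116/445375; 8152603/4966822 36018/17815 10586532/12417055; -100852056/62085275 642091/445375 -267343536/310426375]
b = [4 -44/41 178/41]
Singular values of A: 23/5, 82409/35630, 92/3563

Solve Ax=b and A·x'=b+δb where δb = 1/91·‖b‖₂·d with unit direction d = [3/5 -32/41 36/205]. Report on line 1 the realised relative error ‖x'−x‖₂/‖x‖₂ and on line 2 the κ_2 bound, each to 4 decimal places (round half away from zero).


from the listed singular values, σ₁ = 23/5, σ_n = 92/3563
condition number: (23/5) ÷ (92/3563) = 178.1500
bound on ‖Δx‖/‖x‖: κ·ε = 178.1500·1/91 = 1.9577
solve Ax = b  →  x = [-73.5089 1.6444 136.3634]
‖b‖ = 6.0000, ‖x‖ = 154.9233
Δx = A⁻¹·δb where δb = 1/91·6.0000·d; ‖Δx‖ = 2.5535
realised ‖Δx‖/‖x‖ = 0.0165
so the bound overstates the realised error by a factor of ≈ 118.7745 (computed from the unrounded values)

0.0165
1.9577


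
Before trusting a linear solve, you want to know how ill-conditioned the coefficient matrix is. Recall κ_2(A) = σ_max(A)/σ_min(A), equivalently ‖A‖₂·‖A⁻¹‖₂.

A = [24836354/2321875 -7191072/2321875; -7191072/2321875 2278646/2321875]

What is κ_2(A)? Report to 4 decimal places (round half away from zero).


form AᵀA = [1069689594436/8625765625 -311977467648/8625765625; -311977467648/8625765625 91045990564/8625765625] with trace 1857176936/13801225 and determinant 11316496/13801225
solving λ² − 1857176936/13801225·λ + 11316496/13801225 = 0 gives λ = 3364/25, 3364/552049
κ_2(A) = √(λ_max/λ_min) = √((3364/25) / (3364/552049)) = 148.6000

148.6000


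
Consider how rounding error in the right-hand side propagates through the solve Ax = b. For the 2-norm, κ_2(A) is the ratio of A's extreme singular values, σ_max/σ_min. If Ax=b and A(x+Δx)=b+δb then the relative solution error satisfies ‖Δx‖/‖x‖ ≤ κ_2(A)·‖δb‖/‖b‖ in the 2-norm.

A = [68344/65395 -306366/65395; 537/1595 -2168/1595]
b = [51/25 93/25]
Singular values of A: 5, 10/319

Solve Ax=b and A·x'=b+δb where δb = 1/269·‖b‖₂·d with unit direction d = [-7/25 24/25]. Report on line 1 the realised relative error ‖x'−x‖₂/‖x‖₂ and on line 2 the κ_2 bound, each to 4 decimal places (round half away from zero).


0.0053
0.5929

from the listed singular values, σ₁ = 5, σ_n = 10/319
condition number: 5 ÷ (10/319) = 159.5000
bound on ‖Δx‖/‖x‖: κ·ε = 159.5000·1/269 = 0.5929
solve Ax = b  →  x = [93.4976 20.4220]
‖b‖₂ = 4.2426 and ‖x‖₂ = 95.7019
δb = ε·‖b‖·d = [-0.0044 0.0151]; solving A·Δx = δb gives ‖Δx‖ = 0.5031
dividing the unrounded norms, ‖Δx‖/‖x‖ = 0.0053
so the bound overstates the realised error by a factor of ≈ 112.7857 (computed from the unrounded values)


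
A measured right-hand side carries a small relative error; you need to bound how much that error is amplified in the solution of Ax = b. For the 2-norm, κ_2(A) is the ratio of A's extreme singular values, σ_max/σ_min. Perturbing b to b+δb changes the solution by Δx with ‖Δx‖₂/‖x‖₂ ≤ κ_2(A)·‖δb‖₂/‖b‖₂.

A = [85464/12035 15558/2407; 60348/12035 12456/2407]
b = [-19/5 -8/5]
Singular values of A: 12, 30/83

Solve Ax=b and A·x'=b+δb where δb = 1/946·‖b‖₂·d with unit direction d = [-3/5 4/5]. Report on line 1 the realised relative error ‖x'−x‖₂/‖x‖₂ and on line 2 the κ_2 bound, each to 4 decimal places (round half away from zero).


largest singular value 12, smallest 30/83
κ = σ_max/σ_min = 12/(30/83) = 33.2000
worst-case relative error ≤ 33.2000 × 1/946 = 0.0351
solve Ax = b  →  x = [-2.1494 1.7736]
‖b‖ = 4.1231, ‖x‖ = 2.7867
Δx = A⁻¹·δb where δb = 1/946·4.1231·d; ‖Δx‖ = 0.0121
realised ‖Δx‖/‖x‖ = 0.0043
realised/bound (from unrounded values) ≈ 0.1233

0.0043
0.0351


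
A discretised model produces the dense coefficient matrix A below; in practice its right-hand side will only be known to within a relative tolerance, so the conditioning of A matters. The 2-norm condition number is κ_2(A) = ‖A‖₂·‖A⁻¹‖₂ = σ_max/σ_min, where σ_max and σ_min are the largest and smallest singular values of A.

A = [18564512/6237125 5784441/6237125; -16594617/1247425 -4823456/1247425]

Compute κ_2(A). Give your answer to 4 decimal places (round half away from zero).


AᵀA = [4300519893049/23142015625 1254295328832/23142015625; 1254295328832/23142015625 365914903201/23142015625]; tr = 7466295674/37027225, det = 25411681/37027225
λ_max, λ_min = (7466295674/37027225 ± √55741807395471053376/1371015391200625)/2 = 5041/25, 5041/1481089
σ_max=√(5041/25)=(71/5), σ_min=√(5041/1481089)=(71/1217) → κ = 243.4000

243.4000


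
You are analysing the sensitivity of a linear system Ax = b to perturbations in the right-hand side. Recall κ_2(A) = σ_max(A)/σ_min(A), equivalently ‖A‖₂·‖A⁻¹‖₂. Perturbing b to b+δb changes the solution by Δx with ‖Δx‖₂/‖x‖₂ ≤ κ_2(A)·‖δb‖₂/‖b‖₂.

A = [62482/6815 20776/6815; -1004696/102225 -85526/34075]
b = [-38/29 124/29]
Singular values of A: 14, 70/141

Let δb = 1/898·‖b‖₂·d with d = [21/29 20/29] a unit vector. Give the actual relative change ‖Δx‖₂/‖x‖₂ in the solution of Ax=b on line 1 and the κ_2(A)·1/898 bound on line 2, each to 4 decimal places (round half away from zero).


0.0025
0.0314

σ_max = 14, σ_min = 70/141
κ = σ_max/σ_min = 14/(70/141) = 28.2000
perturbation bound = 28.2000·1/898 = 0.0314
solve Ax = b  →  x = [-1.4023 3.7874]
‖b‖₂ = 4.4721 and ‖x‖₂ = 4.0387
δb = ε·‖b‖·d = [0.0036 0.0034]; solving A·Δx = δb gives ‖Δx‖ = 0.0100
realised ‖Δx‖/‖x‖ = 0.0025
tightness: 0.0025 against a bound of 0.0314 (unrounded ratio ≈ 0.0791)


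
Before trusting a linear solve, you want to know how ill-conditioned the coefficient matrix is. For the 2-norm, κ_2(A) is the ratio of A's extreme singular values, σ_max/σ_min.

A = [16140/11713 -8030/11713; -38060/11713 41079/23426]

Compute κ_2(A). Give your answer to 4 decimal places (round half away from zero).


84.8000

M = AᵀA = [10112800/811801 -5392530/811801; -5392530/811801 11511289/3247204]. tr(M)=179801/11236, det(M)=100/2809
λ_max, λ_min = (179801/11236 ± √32310422001/126247696)/2 = 16, 25/11236
κ = σ_max/σ_min = 4/(5/106) = 84.8000


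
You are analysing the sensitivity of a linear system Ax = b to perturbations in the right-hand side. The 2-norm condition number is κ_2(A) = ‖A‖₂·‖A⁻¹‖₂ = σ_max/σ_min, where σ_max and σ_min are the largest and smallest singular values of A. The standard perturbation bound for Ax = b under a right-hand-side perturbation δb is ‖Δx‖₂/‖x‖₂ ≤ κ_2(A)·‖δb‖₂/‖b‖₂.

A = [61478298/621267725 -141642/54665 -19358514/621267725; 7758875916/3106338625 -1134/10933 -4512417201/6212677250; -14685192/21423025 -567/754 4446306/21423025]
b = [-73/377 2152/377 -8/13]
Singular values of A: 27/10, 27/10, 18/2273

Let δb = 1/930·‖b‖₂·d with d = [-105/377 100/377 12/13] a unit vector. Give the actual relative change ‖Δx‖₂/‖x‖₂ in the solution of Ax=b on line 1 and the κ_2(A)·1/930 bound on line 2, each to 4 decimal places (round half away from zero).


σ_max = 27/10, σ_min = 18/2273
κ_2(A) = (27/10) / (18/2273) = 340.9500
κ_2(A)·‖δb‖/‖b‖ = 0.3666
solve Ax = b  →  x = [37.3685 0.0511 120.6402]
‖b‖₂ = 5.7446 and ‖x‖₂ = 126.2952
δb = ε·‖b‖·d = [-0.0017 0.0016 0.0057]; solving A·Δx = δb gives ‖Δx‖ = 0.7800
dividing the unrounded norms, ‖Δx‖/‖x‖ = 0.0062
realised/bound (from unrounded values) ≈ 0.0168

0.0062
0.3666


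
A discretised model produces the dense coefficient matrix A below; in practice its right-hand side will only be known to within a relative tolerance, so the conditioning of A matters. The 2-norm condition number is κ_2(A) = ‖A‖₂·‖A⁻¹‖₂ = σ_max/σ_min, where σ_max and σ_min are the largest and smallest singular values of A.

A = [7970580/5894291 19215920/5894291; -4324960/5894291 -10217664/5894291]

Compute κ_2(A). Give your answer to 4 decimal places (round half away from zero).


333.3875

M = AᵀA = [284551642000/120216838729 682882407360/120216838729; 682882407360/120216838729 1638935083264/120216838729]. tr(M)=11381578256/711342241, det(M)=1638400/711342241
char-poly roots: 16 and 102400/711342241
so κ_2 = √(16 / (102400/711342241)) = 333.3875


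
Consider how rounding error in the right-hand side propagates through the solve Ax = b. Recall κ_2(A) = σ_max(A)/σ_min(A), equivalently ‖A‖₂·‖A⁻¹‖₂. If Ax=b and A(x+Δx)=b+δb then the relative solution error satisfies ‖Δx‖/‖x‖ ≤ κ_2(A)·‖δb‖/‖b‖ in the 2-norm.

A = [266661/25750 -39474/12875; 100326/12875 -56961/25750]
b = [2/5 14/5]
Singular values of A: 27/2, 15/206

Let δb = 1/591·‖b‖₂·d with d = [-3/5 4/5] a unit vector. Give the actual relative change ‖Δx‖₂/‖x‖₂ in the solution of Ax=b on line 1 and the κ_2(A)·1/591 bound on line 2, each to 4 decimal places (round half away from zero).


0.0024
0.3137

largest singular value 27/2, smallest 15/206
κ_2(A) = (27/2) / (15/206) = 185.4000
bound on ‖Δx‖/‖x‖: κ·ε = 185.4000·1/591 = 0.3137
solve Ax = b  →  x = [7.8329 26.3265]
‖b‖ = 2.8284, ‖x‖ = 27.4671
re-solving with b+δb shifts x by Δx of norm 0.0657
dividing the unrounded norms, ‖Δx‖/‖x‖ = 0.0024
so the bound overstates the realised error by a factor of ≈ 131.0995 (computed from the unrounded values)


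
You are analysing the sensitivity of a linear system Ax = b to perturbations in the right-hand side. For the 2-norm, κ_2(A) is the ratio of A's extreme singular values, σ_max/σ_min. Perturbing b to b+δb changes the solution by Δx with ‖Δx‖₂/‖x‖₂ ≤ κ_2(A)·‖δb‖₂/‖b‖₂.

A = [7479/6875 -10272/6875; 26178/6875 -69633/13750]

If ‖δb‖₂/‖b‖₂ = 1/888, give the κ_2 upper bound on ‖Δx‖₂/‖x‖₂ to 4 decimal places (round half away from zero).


0.2725

AᵀA = [1185957/75625 -1581201/75625; -1581201/75625 8433297/302500]; tr = 105417/2420, det = 81/2500
eigenvalues of AᵀA: λ = (tr ± √(tr²−4·det))/2 = 1089/25, 9/12100
σ_max=√(1089/25)=(33/5), σ_min=√(9/12100)=(3/110) → κ = 242.0000
bound on ‖Δx‖/‖x‖: κ·ε = 242.0000·1/888 = 0.2725
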